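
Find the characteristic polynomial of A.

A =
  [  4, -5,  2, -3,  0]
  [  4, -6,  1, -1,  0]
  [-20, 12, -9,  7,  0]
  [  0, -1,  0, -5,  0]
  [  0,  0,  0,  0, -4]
x^5 + 20*x^4 + 160*x^3 + 640*x^2 + 1280*x + 1024

Expanding det(x·I − A) (e.g. by cofactor expansion or by noting that A is similar to its Jordan form J, which has the same characteristic polynomial as A) gives
  χ_A(x) = x^5 + 20*x^4 + 160*x^3 + 640*x^2 + 1280*x + 1024
which factors as (x + 4)^5. The eigenvalues (with algebraic multiplicities) are λ = -4 with multiplicity 5.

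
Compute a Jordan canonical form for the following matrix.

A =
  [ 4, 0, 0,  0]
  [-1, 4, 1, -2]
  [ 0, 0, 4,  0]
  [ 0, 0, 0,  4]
J_2(4) ⊕ J_1(4) ⊕ J_1(4)

The characteristic polynomial is
  det(x·I − A) = x^4 - 16*x^3 + 96*x^2 - 256*x + 256 = (x - 4)^4

Eigenvalues and multiplicities (the geometric multiplicity of λ is n − rank(A − λI), which equals the number of Jordan blocks for λ):
  λ = 4: algebraic multiplicity = 4, geometric multiplicity = 3

Determining the block sizes for each eigenvalue:
  λ = 4: 3 blocks summing to 4 forces exactly one block of size 2 and the rest size 1 → block sizes [2, 1, 1]

Assembling the blocks gives a Jordan form
J =
  [4, 1, 0, 0]
  [0, 4, 0, 0]
  [0, 0, 4, 0]
  [0, 0, 0, 4]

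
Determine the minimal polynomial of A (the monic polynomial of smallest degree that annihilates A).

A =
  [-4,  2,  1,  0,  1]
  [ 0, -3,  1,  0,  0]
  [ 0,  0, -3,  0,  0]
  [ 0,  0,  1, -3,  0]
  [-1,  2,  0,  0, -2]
x^3 + 9*x^2 + 27*x + 27

The characteristic polynomial is χ_A(x) = (x + 3)^5, so the eigenvalues are known. The minimal polynomial is
  m_A(x) = Π_λ (x − λ)^{k_λ}
where k_λ is the size of the *largest* Jordan block for λ (equivalently, the smallest k with (A − λI)^k v = 0 for every generalised eigenvector v of λ).

  λ = -3: largest Jordan block has size 3, contributing (x + 3)^3

So m_A(x) = (x + 3)^3 = x^3 + 9*x^2 + 27*x + 27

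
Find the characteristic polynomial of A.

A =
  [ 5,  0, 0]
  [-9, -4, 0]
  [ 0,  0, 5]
x^3 - 6*x^2 - 15*x + 100

Expanding det(x·I − A) (e.g. by cofactor expansion or by noting that A is similar to its Jordan form J, which has the same characteristic polynomial as A) gives
  χ_A(x) = x^3 - 6*x^2 - 15*x + 100
which factors as (x - 5)^2*(x + 4). The eigenvalues (with algebraic multiplicities) are λ = -4 with multiplicity 1, λ = 5 with multiplicity 2.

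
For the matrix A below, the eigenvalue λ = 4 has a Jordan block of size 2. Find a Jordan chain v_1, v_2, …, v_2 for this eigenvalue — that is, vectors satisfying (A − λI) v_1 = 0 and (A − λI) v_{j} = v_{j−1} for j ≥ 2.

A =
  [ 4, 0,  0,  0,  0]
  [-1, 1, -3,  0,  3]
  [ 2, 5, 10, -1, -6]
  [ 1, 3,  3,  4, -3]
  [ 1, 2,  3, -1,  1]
A Jordan chain for λ = 4 of length 2:
v_1 = (0, -1, 2, 1, 1)ᵀ
v_2 = (1, 0, 0, 0, 0)ᵀ

Let N = A − (4)·I. We want v_2 with N^2 v_2 = 0 but N^1 v_2 ≠ 0; then v_{j-1} := N · v_j for j = 2, …, 2.

Pick v_2 = (1, 0, 0, 0, 0)ᵀ.
Then v_1 = N · v_2 = (0, -1, 2, 1, 1)ᵀ.

Sanity check: (A − (4)·I) v_1 = (0, 0, 0, 0, 0)ᵀ = 0. ✓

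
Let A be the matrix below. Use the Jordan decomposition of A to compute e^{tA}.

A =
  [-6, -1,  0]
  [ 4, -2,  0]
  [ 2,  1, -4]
e^{tA} =
  [-2*t*exp(-4*t) + exp(-4*t), -t*exp(-4*t), 0]
  [4*t*exp(-4*t), 2*t*exp(-4*t) + exp(-4*t), 0]
  [2*t*exp(-4*t), t*exp(-4*t), exp(-4*t)]

Strategy: write A = P · J · P⁻¹ where J is a Jordan canonical form, so e^{tA} = P · e^{tJ} · P⁻¹, and e^{tJ} can be computed block-by-block.

A has Jordan form
J =
  [-4,  1,  0]
  [ 0, -4,  0]
  [ 0,  0, -4]
(up to reordering of blocks).

Per-block formulas:
  For a 1×1 block at λ = -4: exp(t · [-4]) = [e^(-4t)].
  For a 2×2 Jordan block J_2(-4): exp(t · J_2(-4)) = e^(-4t)·(I + t·N), where N is the 2×2 nilpotent shift.

After assembling e^{tJ} and conjugating by P, we get:

e^{tA} =
  [-2*t*exp(-4*t) + exp(-4*t), -t*exp(-4*t), 0]
  [4*t*exp(-4*t), 2*t*exp(-4*t) + exp(-4*t), 0]
  [2*t*exp(-4*t), t*exp(-4*t), exp(-4*t)]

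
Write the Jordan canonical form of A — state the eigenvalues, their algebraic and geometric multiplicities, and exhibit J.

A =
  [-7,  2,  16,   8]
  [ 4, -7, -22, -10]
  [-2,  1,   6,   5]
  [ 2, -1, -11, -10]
J_2(-5) ⊕ J_1(-5) ⊕ J_1(-3)

The characteristic polynomial is
  det(x·I − A) = x^4 + 18*x^3 + 120*x^2 + 350*x + 375 = (x + 3)*(x + 5)^3

Eigenvalues and multiplicities (the geometric multiplicity of λ is n − rank(A − λI), which equals the number of Jordan blocks for λ):
  λ = -5: algebraic multiplicity = 3, geometric multiplicity = 2
  λ = -3: algebraic multiplicity = 1, geometric multiplicity = 1

Determining the block sizes for each eigenvalue:
  λ = -5: 2 blocks summing to 3 forces exactly one block of size 2 and the rest size 1 → block sizes [2, 1]
  λ = -3: one block (gm = 1), so the single block has size am = 1 → block sizes [1]

Assembling the blocks gives a Jordan form
J =
  [-5,  1,  0,  0]
  [ 0, -5,  0,  0]
  [ 0,  0, -5,  0]
  [ 0,  0,  0, -3]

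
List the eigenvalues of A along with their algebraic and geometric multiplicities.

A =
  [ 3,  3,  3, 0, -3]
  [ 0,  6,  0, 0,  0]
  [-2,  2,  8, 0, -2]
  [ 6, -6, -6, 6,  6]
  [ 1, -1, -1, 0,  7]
λ = 6: alg = 5, geom = 4

Step 1 — factor the characteristic polynomial to read off the algebraic multiplicities:
  χ_A(x) = (x - 6)^5

Step 2 — compute geometric multiplicities via the rank-nullity identity g(λ) = n − rank(A − λI):
  rank(A − (6)·I) = 1, so dim ker(A − (6)·I) = n − 1 = 4

Summary:
  λ = 6: algebraic multiplicity = 5, geometric multiplicity = 4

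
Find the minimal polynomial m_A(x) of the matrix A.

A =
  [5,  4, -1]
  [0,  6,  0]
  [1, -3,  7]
x^3 - 18*x^2 + 108*x - 216

The characteristic polynomial is χ_A(x) = (x - 6)^3, so the eigenvalues are known. The minimal polynomial is
  m_A(x) = Π_λ (x − λ)^{k_λ}
where k_λ is the size of the *largest* Jordan block for λ (equivalently, the smallest k with (A − λI)^k v = 0 for every generalised eigenvector v of λ).

  λ = 6: largest Jordan block has size 3, contributing (x − 6)^3

So m_A(x) = (x - 6)^3 = x^3 - 18*x^2 + 108*x - 216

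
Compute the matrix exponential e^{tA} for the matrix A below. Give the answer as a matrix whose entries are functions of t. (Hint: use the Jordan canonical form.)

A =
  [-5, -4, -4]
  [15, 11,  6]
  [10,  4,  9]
e^{tA} =
  [-10*t*exp(5*t) + exp(5*t), -4*t*exp(5*t), -4*t*exp(5*t)]
  [15*t*exp(5*t), 6*t*exp(5*t) + exp(5*t), 6*t*exp(5*t)]
  [10*t*exp(5*t), 4*t*exp(5*t), 4*t*exp(5*t) + exp(5*t)]

Strategy: write A = P · J · P⁻¹ where J is a Jordan canonical form, so e^{tA} = P · e^{tJ} · P⁻¹, and e^{tJ} can be computed block-by-block.

A has Jordan form
J =
  [5, 1, 0]
  [0, 5, 0]
  [0, 0, 5]
(up to reordering of blocks).

Per-block formulas:
  For a 1×1 block at λ = 5: exp(t · [5]) = [e^(5t)].
  For a 2×2 Jordan block J_2(5): exp(t · J_2(5)) = e^(5t)·(I + t·N), where N is the 2×2 nilpotent shift.

After assembling e^{tJ} and conjugating by P, we get:

e^{tA} =
  [-10*t*exp(5*t) + exp(5*t), -4*t*exp(5*t), -4*t*exp(5*t)]
  [15*t*exp(5*t), 6*t*exp(5*t) + exp(5*t), 6*t*exp(5*t)]
  [10*t*exp(5*t), 4*t*exp(5*t), 4*t*exp(5*t) + exp(5*t)]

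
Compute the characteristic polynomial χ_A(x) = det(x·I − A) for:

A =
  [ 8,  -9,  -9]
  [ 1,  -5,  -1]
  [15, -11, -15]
x^3 + 12*x^2 + 48*x + 64

Expanding det(x·I − A) (e.g. by cofactor expansion or by noting that A is similar to its Jordan form J, which has the same characteristic polynomial as A) gives
  χ_A(x) = x^3 + 12*x^2 + 48*x + 64
which factors as (x + 4)^3. The eigenvalues (with algebraic multiplicities) are λ = -4 with multiplicity 3.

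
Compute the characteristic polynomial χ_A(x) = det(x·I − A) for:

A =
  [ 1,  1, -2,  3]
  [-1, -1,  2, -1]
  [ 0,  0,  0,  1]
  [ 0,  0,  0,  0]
x^4

Expanding det(x·I − A) (e.g. by cofactor expansion or by noting that A is similar to its Jordan form J, which has the same characteristic polynomial as A) gives
  χ_A(x) = x^4
which factors as x^4. The eigenvalues (with algebraic multiplicities) are λ = 0 with multiplicity 4.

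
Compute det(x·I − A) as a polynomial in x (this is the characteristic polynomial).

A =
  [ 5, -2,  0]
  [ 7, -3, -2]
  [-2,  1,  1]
x^3 - 3*x^2 + 3*x - 1

Expanding det(x·I − A) (e.g. by cofactor expansion or by noting that A is similar to its Jordan form J, which has the same characteristic polynomial as A) gives
  χ_A(x) = x^3 - 3*x^2 + 3*x - 1
which factors as (x - 1)^3. The eigenvalues (with algebraic multiplicities) are λ = 1 with multiplicity 3.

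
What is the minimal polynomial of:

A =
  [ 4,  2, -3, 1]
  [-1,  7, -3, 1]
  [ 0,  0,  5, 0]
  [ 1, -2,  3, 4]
x^2 - 10*x + 25

The characteristic polynomial is χ_A(x) = (x - 5)^4, so the eigenvalues are known. The minimal polynomial is
  m_A(x) = Π_λ (x − λ)^{k_λ}
where k_λ is the size of the *largest* Jordan block for λ (equivalently, the smallest k with (A − λI)^k v = 0 for every generalised eigenvector v of λ).

  λ = 5: largest Jordan block has size 2, contributing (x − 5)^2

So m_A(x) = (x - 5)^2 = x^2 - 10*x + 25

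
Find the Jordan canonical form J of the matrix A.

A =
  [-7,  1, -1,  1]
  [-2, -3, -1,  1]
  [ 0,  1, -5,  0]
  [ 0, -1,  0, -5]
J_3(-5) ⊕ J_1(-5)

The characteristic polynomial is
  det(x·I − A) = x^4 + 20*x^3 + 150*x^2 + 500*x + 625 = (x + 5)^4

Eigenvalues and multiplicities (the geometric multiplicity of λ is n − rank(A − λI), which equals the number of Jordan blocks for λ):
  λ = -5: algebraic multiplicity = 4, geometric multiplicity = 2

Determining the block sizes for each eigenvalue:
  λ = -5: with am = 4 and gm = 2, the partition is not yet determined (e.g. several partitions of 4 into 2 parts exist). Let N = A − (-5)·I. Computing rank(N^1) = 2, rank(N^2) = 1, rank(N^3) = 0; the number of blocks of size ≥ j is rank(N^{j−1}) − rank(N^j), giving [2, 1, 1]. So we have 1 block(s) of size 3, 1 block(s) of size 1 → block sizes [3, 1]

Assembling the blocks gives a Jordan form
J =
  [-5,  1,  0,  0]
  [ 0, -5,  1,  0]
  [ 0,  0, -5,  0]
  [ 0,  0,  0, -5]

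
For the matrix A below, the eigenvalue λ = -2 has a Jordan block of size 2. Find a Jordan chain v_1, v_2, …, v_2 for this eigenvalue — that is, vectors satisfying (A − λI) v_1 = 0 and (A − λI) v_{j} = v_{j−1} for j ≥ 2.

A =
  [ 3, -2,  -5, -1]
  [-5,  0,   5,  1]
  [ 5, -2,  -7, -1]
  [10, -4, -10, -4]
A Jordan chain for λ = -2 of length 2:
v_1 = (5, -5, 5, 10)ᵀ
v_2 = (1, 0, 0, 0)ᵀ

Let N = A − (-2)·I. We want v_2 with N^2 v_2 = 0 but N^1 v_2 ≠ 0; then v_{j-1} := N · v_j for j = 2, …, 2.

Pick v_2 = (1, 0, 0, 0)ᵀ.
Then v_1 = N · v_2 = (5, -5, 5, 10)ᵀ.

Sanity check: (A − (-2)·I) v_1 = (0, 0, 0, 0)ᵀ = 0. ✓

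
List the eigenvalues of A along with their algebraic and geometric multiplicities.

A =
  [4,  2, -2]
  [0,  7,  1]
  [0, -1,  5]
λ = 4: alg = 1, geom = 1; λ = 6: alg = 2, geom = 1

Step 1 — factor the characteristic polynomial to read off the algebraic multiplicities:
  χ_A(x) = (x - 6)^2*(x - 4)

Step 2 — compute geometric multiplicities via the rank-nullity identity g(λ) = n − rank(A − λI):
  rank(A − (4)·I) = 2, so dim ker(A − (4)·I) = n − 2 = 1
  rank(A − (6)·I) = 2, so dim ker(A − (6)·I) = n − 2 = 1

Summary:
  λ = 4: algebraic multiplicity = 1, geometric multiplicity = 1
  λ = 6: algebraic multiplicity = 2, geometric multiplicity = 1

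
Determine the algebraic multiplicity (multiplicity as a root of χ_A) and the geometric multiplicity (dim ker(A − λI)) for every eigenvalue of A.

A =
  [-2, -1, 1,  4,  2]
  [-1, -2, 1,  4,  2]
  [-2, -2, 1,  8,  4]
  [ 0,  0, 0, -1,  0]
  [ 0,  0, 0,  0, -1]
λ = -1: alg = 5, geom = 4

Step 1 — factor the characteristic polynomial to read off the algebraic multiplicities:
  χ_A(x) = (x + 1)^5

Step 2 — compute geometric multiplicities via the rank-nullity identity g(λ) = n − rank(A − λI):
  rank(A − (-1)·I) = 1, so dim ker(A − (-1)·I) = n − 1 = 4

Summary:
  λ = -1: algebraic multiplicity = 5, geometric multiplicity = 4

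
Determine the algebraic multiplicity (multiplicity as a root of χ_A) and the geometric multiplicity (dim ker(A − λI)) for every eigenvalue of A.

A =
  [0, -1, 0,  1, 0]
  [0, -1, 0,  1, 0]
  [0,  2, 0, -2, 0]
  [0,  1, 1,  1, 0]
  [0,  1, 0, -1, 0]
λ = 0: alg = 5, geom = 3

Step 1 — factor the characteristic polynomial to read off the algebraic multiplicities:
  χ_A(x) = x^5

Step 2 — compute geometric multiplicities via the rank-nullity identity g(λ) = n − rank(A − λI):
  rank(A − (0)·I) = 2, so dim ker(A − (0)·I) = n − 2 = 3

Summary:
  λ = 0: algebraic multiplicity = 5, geometric multiplicity = 3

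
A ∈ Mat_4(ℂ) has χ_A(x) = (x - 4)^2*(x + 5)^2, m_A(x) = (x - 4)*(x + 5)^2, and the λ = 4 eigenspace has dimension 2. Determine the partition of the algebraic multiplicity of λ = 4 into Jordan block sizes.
Block sizes for λ = 4: [1, 1]

Step 1 — from the characteristic polynomial, algebraic multiplicity of λ = 4 is 2. From dim ker(A − (4)·I) = 2, there are exactly 2 Jordan blocks for λ = 4.
Step 2 — from the minimal polynomial, the factor (x − 4) tells us the largest block for λ = 4 has size 1.
Step 3 — with total size 2, 2 blocks, and largest block 1, the block sizes (in nonincreasing order) are [1, 1].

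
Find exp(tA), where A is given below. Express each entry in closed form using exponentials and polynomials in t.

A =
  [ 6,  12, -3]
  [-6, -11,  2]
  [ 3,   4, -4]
e^{tA} =
  [9*t*exp(-3*t) + exp(-3*t), 12*t*exp(-3*t), -3*t*exp(-3*t)]
  [-6*t*exp(-3*t), -8*t*exp(-3*t) + exp(-3*t), 2*t*exp(-3*t)]
  [3*t*exp(-3*t), 4*t*exp(-3*t), -t*exp(-3*t) + exp(-3*t)]

Strategy: write A = P · J · P⁻¹ where J is a Jordan canonical form, so e^{tA} = P · e^{tJ} · P⁻¹, and e^{tJ} can be computed block-by-block.

A has Jordan form
J =
  [-3,  1,  0]
  [ 0, -3,  0]
  [ 0,  0, -3]
(up to reordering of blocks).

Per-block formulas:
  For a 2×2 Jordan block J_2(-3): exp(t · J_2(-3)) = e^(-3t)·(I + t·N), where N is the 2×2 nilpotent shift.
  For a 1×1 block at λ = -3: exp(t · [-3]) = [e^(-3t)].

After assembling e^{tJ} and conjugating by P, we get:

e^{tA} =
  [9*t*exp(-3*t) + exp(-3*t), 12*t*exp(-3*t), -3*t*exp(-3*t)]
  [-6*t*exp(-3*t), -8*t*exp(-3*t) + exp(-3*t), 2*t*exp(-3*t)]
  [3*t*exp(-3*t), 4*t*exp(-3*t), -t*exp(-3*t) + exp(-3*t)]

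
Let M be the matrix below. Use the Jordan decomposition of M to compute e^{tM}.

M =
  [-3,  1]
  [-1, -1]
e^{tM} =
  [-t*exp(-2*t) + exp(-2*t), t*exp(-2*t)]
  [-t*exp(-2*t), t*exp(-2*t) + exp(-2*t)]

Strategy: write M = P · J · P⁻¹ where J is a Jordan canonical form, so e^{tM} = P · e^{tJ} · P⁻¹, and e^{tJ} can be computed block-by-block.

M has Jordan form
J =
  [-2,  1]
  [ 0, -2]
(up to reordering of blocks).

Per-block formulas:
  For a 2×2 Jordan block J_2(-2): exp(t · J_2(-2)) = e^(-2t)·(I + t·N), where N is the 2×2 nilpotent shift.

After assembling e^{tJ} and conjugating by P, we get:

e^{tM} =
  [-t*exp(-2*t) + exp(-2*t), t*exp(-2*t)]
  [-t*exp(-2*t), t*exp(-2*t) + exp(-2*t)]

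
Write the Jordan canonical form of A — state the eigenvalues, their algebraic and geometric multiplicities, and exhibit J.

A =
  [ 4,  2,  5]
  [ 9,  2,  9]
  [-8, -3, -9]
J_3(-1)

The characteristic polynomial is
  det(x·I − A) = x^3 + 3*x^2 + 3*x + 1 = (x + 1)^3

Eigenvalues and multiplicities (the geometric multiplicity of λ is n − rank(A − λI), which equals the number of Jordan blocks for λ):
  λ = -1: algebraic multiplicity = 3, geometric multiplicity = 1

Determining the block sizes for each eigenvalue:
  λ = -1: one block (gm = 1), so the single block has size am = 3 → block sizes [3]

Assembling the blocks gives a Jordan form
J =
  [-1,  1,  0]
  [ 0, -1,  1]
  [ 0,  0, -1]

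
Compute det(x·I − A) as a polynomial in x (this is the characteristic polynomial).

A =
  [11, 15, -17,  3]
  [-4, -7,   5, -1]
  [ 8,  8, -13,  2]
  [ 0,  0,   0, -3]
x^4 + 12*x^3 + 54*x^2 + 108*x + 81

Expanding det(x·I − A) (e.g. by cofactor expansion or by noting that A is similar to its Jordan form J, which has the same characteristic polynomial as A) gives
  χ_A(x) = x^4 + 12*x^3 + 54*x^2 + 108*x + 81
which factors as (x + 3)^4. The eigenvalues (with algebraic multiplicities) are λ = -3 with multiplicity 4.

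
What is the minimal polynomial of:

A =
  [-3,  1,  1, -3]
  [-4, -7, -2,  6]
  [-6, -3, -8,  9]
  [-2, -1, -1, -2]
x^2 + 10*x + 25

The characteristic polynomial is χ_A(x) = (x + 5)^4, so the eigenvalues are known. The minimal polynomial is
  m_A(x) = Π_λ (x − λ)^{k_λ}
where k_λ is the size of the *largest* Jordan block for λ (equivalently, the smallest k with (A − λI)^k v = 0 for every generalised eigenvector v of λ).

  λ = -5: largest Jordan block has size 2, contributing (x + 5)^2

So m_A(x) = (x + 5)^2 = x^2 + 10*x + 25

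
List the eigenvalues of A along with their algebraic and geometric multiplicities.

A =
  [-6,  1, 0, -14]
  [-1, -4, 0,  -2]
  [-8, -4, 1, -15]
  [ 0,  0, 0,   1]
λ = -5: alg = 2, geom = 1; λ = 1: alg = 2, geom = 1

Step 1 — factor the characteristic polynomial to read off the algebraic multiplicities:
  χ_A(x) = (x - 1)^2*(x + 5)^2

Step 2 — compute geometric multiplicities via the rank-nullity identity g(λ) = n − rank(A − λI):
  rank(A − (-5)·I) = 3, so dim ker(A − (-5)·I) = n − 3 = 1
  rank(A − (1)·I) = 3, so dim ker(A − (1)·I) = n − 3 = 1

Summary:
  λ = -5: algebraic multiplicity = 2, geometric multiplicity = 1
  λ = 1: algebraic multiplicity = 2, geometric multiplicity = 1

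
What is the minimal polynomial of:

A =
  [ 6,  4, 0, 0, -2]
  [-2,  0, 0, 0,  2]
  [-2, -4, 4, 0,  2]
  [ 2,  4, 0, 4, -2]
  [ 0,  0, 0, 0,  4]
x^2 - 6*x + 8

The characteristic polynomial is χ_A(x) = (x - 4)^4*(x - 2), so the eigenvalues are known. The minimal polynomial is
  m_A(x) = Π_λ (x − λ)^{k_λ}
where k_λ is the size of the *largest* Jordan block for λ (equivalently, the smallest k with (A − λI)^k v = 0 for every generalised eigenvector v of λ).

  λ = 2: largest Jordan block has size 1, contributing (x − 2)
  λ = 4: largest Jordan block has size 1, contributing (x − 4)

So m_A(x) = (x - 4)*(x - 2) = x^2 - 6*x + 8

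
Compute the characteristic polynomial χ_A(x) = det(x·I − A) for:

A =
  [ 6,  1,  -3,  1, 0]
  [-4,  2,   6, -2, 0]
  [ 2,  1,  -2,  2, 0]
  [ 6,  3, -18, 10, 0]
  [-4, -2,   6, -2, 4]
x^5 - 20*x^4 + 160*x^3 - 640*x^2 + 1280*x - 1024

Expanding det(x·I − A) (e.g. by cofactor expansion or by noting that A is similar to its Jordan form J, which has the same characteristic polynomial as A) gives
  χ_A(x) = x^5 - 20*x^4 + 160*x^3 - 640*x^2 + 1280*x - 1024
which factors as (x - 4)^5. The eigenvalues (with algebraic multiplicities) are λ = 4 with multiplicity 5.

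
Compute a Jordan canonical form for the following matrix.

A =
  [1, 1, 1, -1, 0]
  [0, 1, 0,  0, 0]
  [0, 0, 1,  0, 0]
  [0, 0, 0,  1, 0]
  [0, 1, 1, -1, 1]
J_2(1) ⊕ J_1(1) ⊕ J_1(1) ⊕ J_1(1)

The characteristic polynomial is
  det(x·I − A) = x^5 - 5*x^4 + 10*x^3 - 10*x^2 + 5*x - 1 = (x - 1)^5

Eigenvalues and multiplicities (the geometric multiplicity of λ is n − rank(A − λI), which equals the number of Jordan blocks for λ):
  λ = 1: algebraic multiplicity = 5, geometric multiplicity = 4

Determining the block sizes for each eigenvalue:
  λ = 1: 4 blocks summing to 5 forces exactly one block of size 2 and the rest size 1 → block sizes [2, 1, 1, 1]

Assembling the blocks gives a Jordan form
J =
  [1, 1, 0, 0, 0]
  [0, 1, 0, 0, 0]
  [0, 0, 1, 0, 0]
  [0, 0, 0, 1, 0]
  [0, 0, 0, 0, 1]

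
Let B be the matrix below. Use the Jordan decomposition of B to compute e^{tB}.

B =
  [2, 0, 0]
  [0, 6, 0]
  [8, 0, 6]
e^{tB} =
  [exp(2*t), 0, 0]
  [0, exp(6*t), 0]
  [2*exp(6*t) - 2*exp(2*t), 0, exp(6*t)]

Strategy: write B = P · J · P⁻¹ where J is a Jordan canonical form, so e^{tB} = P · e^{tJ} · P⁻¹, and e^{tJ} can be computed block-by-block.

B has Jordan form
J =
  [2, 0, 0]
  [0, 6, 0]
  [0, 0, 6]
(up to reordering of blocks).

Per-block formulas:
  For a 1×1 block at λ = 6: exp(t · [6]) = [e^(6t)].
  For a 1×1 block at λ = 2: exp(t · [2]) = [e^(2t)].

After assembling e^{tJ} and conjugating by P, we get:

e^{tB} =
  [exp(2*t), 0, 0]
  [0, exp(6*t), 0]
  [2*exp(6*t) - 2*exp(2*t), 0, exp(6*t)]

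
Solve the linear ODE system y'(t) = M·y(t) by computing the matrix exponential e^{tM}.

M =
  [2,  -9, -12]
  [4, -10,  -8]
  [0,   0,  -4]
e^{tM} =
  [6*t*exp(-4*t) + exp(-4*t), -9*t*exp(-4*t), -12*t*exp(-4*t)]
  [4*t*exp(-4*t), -6*t*exp(-4*t) + exp(-4*t), -8*t*exp(-4*t)]
  [0, 0, exp(-4*t)]

Strategy: write M = P · J · P⁻¹ where J is a Jordan canonical form, so e^{tM} = P · e^{tJ} · P⁻¹, and e^{tJ} can be computed block-by-block.

M has Jordan form
J =
  [-4,  1,  0]
  [ 0, -4,  0]
  [ 0,  0, -4]
(up to reordering of blocks).

Per-block formulas:
  For a 2×2 Jordan block J_2(-4): exp(t · J_2(-4)) = e^(-4t)·(I + t·N), where N is the 2×2 nilpotent shift.
  For a 1×1 block at λ = -4: exp(t · [-4]) = [e^(-4t)].

After assembling e^{tJ} and conjugating by P, we get:

e^{tM} =
  [6*t*exp(-4*t) + exp(-4*t), -9*t*exp(-4*t), -12*t*exp(-4*t)]
  [4*t*exp(-4*t), -6*t*exp(-4*t) + exp(-4*t), -8*t*exp(-4*t)]
  [0, 0, exp(-4*t)]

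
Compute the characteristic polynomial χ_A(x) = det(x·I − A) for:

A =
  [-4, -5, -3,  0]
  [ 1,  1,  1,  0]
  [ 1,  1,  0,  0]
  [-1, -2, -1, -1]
x^4 + 4*x^3 + 6*x^2 + 4*x + 1

Expanding det(x·I − A) (e.g. by cofactor expansion or by noting that A is similar to its Jordan form J, which has the same characteristic polynomial as A) gives
  χ_A(x) = x^4 + 4*x^3 + 6*x^2 + 4*x + 1
which factors as (x + 1)^4. The eigenvalues (with algebraic multiplicities) are λ = -1 with multiplicity 4.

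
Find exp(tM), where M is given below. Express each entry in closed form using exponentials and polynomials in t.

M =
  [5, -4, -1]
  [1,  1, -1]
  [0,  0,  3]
e^{tM} =
  [2*t*exp(3*t) + exp(3*t), -4*t*exp(3*t), t^2*exp(3*t) - t*exp(3*t)]
  [t*exp(3*t), -2*t*exp(3*t) + exp(3*t), t^2*exp(3*t)/2 - t*exp(3*t)]
  [0, 0, exp(3*t)]

Strategy: write M = P · J · P⁻¹ where J is a Jordan canonical form, so e^{tM} = P · e^{tJ} · P⁻¹, and e^{tJ} can be computed block-by-block.

M has Jordan form
J =
  [3, 1, 0]
  [0, 3, 1]
  [0, 0, 3]
(up to reordering of blocks).

Per-block formulas:
  For a 3×3 Jordan block J_3(3): exp(t · J_3(3)) = e^(3t)·(I + t·N + (t^2/2)·N^2), where N is the 3×3 nilpotent shift.

After assembling e^{tJ} and conjugating by P, we get:

e^{tM} =
  [2*t*exp(3*t) + exp(3*t), -4*t*exp(3*t), t^2*exp(3*t) - t*exp(3*t)]
  [t*exp(3*t), -2*t*exp(3*t) + exp(3*t), t^2*exp(3*t)/2 - t*exp(3*t)]
  [0, 0, exp(3*t)]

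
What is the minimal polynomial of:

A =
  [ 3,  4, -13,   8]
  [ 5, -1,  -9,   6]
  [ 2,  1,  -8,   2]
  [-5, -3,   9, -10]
x^3 + 12*x^2 + 48*x + 64

The characteristic polynomial is χ_A(x) = (x + 4)^4, so the eigenvalues are known. The minimal polynomial is
  m_A(x) = Π_λ (x − λ)^{k_λ}
where k_λ is the size of the *largest* Jordan block for λ (equivalently, the smallest k with (A − λI)^k v = 0 for every generalised eigenvector v of λ).

  λ = -4: largest Jordan block has size 3, contributing (x + 4)^3

So m_A(x) = (x + 4)^3 = x^3 + 12*x^2 + 48*x + 64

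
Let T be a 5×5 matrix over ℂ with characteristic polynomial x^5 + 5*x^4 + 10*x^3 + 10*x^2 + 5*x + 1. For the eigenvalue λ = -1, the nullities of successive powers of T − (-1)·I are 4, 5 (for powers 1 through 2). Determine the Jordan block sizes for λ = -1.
Block sizes for λ = -1: [2, 1, 1, 1]

From the dimensions of kernels of powers, the number of Jordan blocks of size at least j is d_j − d_{j−1} where d_j = dim ker(N^j) (with d_0 = 0). Computing the differences gives [4, 1].
The number of blocks of size exactly k is (#blocks of size ≥ k) − (#blocks of size ≥ k + 1), so the partition is: 3 block(s) of size 1, 1 block(s) of size 2.
In nonincreasing order the block sizes are [2, 1, 1, 1].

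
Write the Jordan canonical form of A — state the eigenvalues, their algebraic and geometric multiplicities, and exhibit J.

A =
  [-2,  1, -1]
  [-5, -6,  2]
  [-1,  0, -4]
J_3(-4)

The characteristic polynomial is
  det(x·I − A) = x^3 + 12*x^2 + 48*x + 64 = (x + 4)^3

Eigenvalues and multiplicities (the geometric multiplicity of λ is n − rank(A − λI), which equals the number of Jordan blocks for λ):
  λ = -4: algebraic multiplicity = 3, geometric multiplicity = 1

Determining the block sizes for each eigenvalue:
  λ = -4: one block (gm = 1), so the single block has size am = 3 → block sizes [3]

Assembling the blocks gives a Jordan form
J =
  [-4,  1,  0]
  [ 0, -4,  1]
  [ 0,  0, -4]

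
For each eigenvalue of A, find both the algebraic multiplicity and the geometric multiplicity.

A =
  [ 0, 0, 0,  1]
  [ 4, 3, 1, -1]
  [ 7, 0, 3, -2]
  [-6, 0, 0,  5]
λ = 2: alg = 1, geom = 1; λ = 3: alg = 3, geom = 1

Step 1 — factor the characteristic polynomial to read off the algebraic multiplicities:
  χ_A(x) = (x - 3)^3*(x - 2)

Step 2 — compute geometric multiplicities via the rank-nullity identity g(λ) = n − rank(A − λI):
  rank(A − (2)·I) = 3, so dim ker(A − (2)·I) = n − 3 = 1
  rank(A − (3)·I) = 3, so dim ker(A − (3)·I) = n − 3 = 1

Summary:
  λ = 2: algebraic multiplicity = 1, geometric multiplicity = 1
  λ = 3: algebraic multiplicity = 3, geometric multiplicity = 1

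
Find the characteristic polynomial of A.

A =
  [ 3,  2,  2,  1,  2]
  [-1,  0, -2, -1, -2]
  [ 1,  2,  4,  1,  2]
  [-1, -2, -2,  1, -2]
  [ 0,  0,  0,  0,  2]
x^5 - 10*x^4 + 40*x^3 - 80*x^2 + 80*x - 32

Expanding det(x·I − A) (e.g. by cofactor expansion or by noting that A is similar to its Jordan form J, which has the same characteristic polynomial as A) gives
  χ_A(x) = x^5 - 10*x^4 + 40*x^3 - 80*x^2 + 80*x - 32
which factors as (x - 2)^5. The eigenvalues (with algebraic multiplicities) are λ = 2 with multiplicity 5.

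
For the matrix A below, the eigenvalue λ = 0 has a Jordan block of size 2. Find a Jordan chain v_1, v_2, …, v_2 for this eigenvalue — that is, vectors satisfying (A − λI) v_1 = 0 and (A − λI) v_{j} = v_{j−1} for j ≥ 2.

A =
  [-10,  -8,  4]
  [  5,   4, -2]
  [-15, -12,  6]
A Jordan chain for λ = 0 of length 2:
v_1 = (-10, 5, -15)ᵀ
v_2 = (1, 0, 0)ᵀ

Let N = A − (0)·I. We want v_2 with N^2 v_2 = 0 but N^1 v_2 ≠ 0; then v_{j-1} := N · v_j for j = 2, …, 2.

Pick v_2 = (1, 0, 0)ᵀ.
Then v_1 = N · v_2 = (-10, 5, -15)ᵀ.

Sanity check: (A − (0)·I) v_1 = (0, 0, 0)ᵀ = 0. ✓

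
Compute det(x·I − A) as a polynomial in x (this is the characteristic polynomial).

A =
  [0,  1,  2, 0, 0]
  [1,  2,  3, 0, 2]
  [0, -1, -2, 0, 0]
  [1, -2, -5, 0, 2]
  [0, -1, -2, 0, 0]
x^5

Expanding det(x·I − A) (e.g. by cofactor expansion or by noting that A is similar to its Jordan form J, which has the same characteristic polynomial as A) gives
  χ_A(x) = x^5
which factors as x^5. The eigenvalues (with algebraic multiplicities) are λ = 0 with multiplicity 5.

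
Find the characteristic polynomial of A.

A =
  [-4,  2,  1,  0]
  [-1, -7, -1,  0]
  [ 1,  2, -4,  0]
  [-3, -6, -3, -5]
x^4 + 20*x^3 + 150*x^2 + 500*x + 625

Expanding det(x·I − A) (e.g. by cofactor expansion or by noting that A is similar to its Jordan form J, which has the same characteristic polynomial as A) gives
  χ_A(x) = x^4 + 20*x^3 + 150*x^2 + 500*x + 625
which factors as (x + 5)^4. The eigenvalues (with algebraic multiplicities) are λ = -5 with multiplicity 4.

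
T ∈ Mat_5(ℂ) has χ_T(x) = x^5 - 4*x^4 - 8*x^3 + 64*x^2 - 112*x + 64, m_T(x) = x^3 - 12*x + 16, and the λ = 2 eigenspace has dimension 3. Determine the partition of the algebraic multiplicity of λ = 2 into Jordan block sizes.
Block sizes for λ = 2: [2, 1, 1]

Step 1 — from the characteristic polynomial, algebraic multiplicity of λ = 2 is 4. From dim ker(T − (2)·I) = 3, there are exactly 3 Jordan blocks for λ = 2.
Step 2 — from the minimal polynomial, the factor (x − 2)^2 tells us the largest block for λ = 2 has size 2.
Step 3 — with total size 4, 3 blocks, and largest block 2, the block sizes (in nonincreasing order) are [2, 1, 1].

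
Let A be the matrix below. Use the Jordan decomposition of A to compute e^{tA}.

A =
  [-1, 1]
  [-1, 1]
e^{tA} =
  [1 - t, t]
  [-t, t + 1]

Strategy: write A = P · J · P⁻¹ where J is a Jordan canonical form, so e^{tA} = P · e^{tJ} · P⁻¹, and e^{tJ} can be computed block-by-block.

A has Jordan form
J =
  [0, 1]
  [0, 0]
(up to reordering of blocks).

Per-block formulas:
  For a 2×2 Jordan block J_2(0): exp(t · J_2(0)) = e^(0t)·(I + t·N), where N is the 2×2 nilpotent shift.

After assembling e^{tJ} and conjugating by P, we get:

e^{tA} =
  [1 - t, t]
  [-t, t + 1]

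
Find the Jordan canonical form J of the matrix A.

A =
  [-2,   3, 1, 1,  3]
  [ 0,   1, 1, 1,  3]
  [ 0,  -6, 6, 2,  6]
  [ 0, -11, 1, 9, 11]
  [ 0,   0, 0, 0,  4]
J_1(-2) ⊕ J_1(4) ⊕ J_1(4) ⊕ J_2(6)

The characteristic polynomial is
  det(x·I − A) = x^5 - 18*x^4 + 108*x^3 - 184*x^2 - 384*x + 1152 = (x - 6)^2*(x - 4)^2*(x + 2)

Eigenvalues and multiplicities (the geometric multiplicity of λ is n − rank(A − λI), which equals the number of Jordan blocks for λ):
  λ = -2: algebraic multiplicity = 1, geometric multiplicity = 1
  λ = 4: algebraic multiplicity = 2, geometric multiplicity = 2
  λ = 6: algebraic multiplicity = 2, geometric multiplicity = 1

Determining the block sizes for each eigenvalue:
  λ = -2: one block (gm = 1), so the single block has size am = 1 → block sizes [1]
  λ = 4: gm = am = 2, so every block has size 1 → block sizes [1, 1]
  λ = 6: one block (gm = 1), so the single block has size am = 2 → block sizes [2]

Assembling the blocks gives a Jordan form
J =
  [-2, 0, 0, 0, 0]
  [ 0, 4, 0, 0, 0]
  [ 0, 0, 4, 0, 0]
  [ 0, 0, 0, 6, 1]
  [ 0, 0, 0, 0, 6]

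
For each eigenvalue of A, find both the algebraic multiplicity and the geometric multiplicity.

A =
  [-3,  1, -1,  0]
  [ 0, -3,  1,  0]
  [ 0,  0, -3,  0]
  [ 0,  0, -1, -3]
λ = -3: alg = 4, geom = 2

Step 1 — factor the characteristic polynomial to read off the algebraic multiplicities:
  χ_A(x) = (x + 3)^4

Step 2 — compute geometric multiplicities via the rank-nullity identity g(λ) = n − rank(A − λI):
  rank(A − (-3)·I) = 2, so dim ker(A − (-3)·I) = n − 2 = 2

Summary:
  λ = -3: algebraic multiplicity = 4, geometric multiplicity = 2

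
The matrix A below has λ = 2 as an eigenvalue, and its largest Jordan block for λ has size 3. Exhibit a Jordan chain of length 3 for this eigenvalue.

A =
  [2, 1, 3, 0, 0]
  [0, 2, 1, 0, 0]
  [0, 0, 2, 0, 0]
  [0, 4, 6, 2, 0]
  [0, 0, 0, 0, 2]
A Jordan chain for λ = 2 of length 3:
v_1 = (1, 0, 0, 4, 0)ᵀ
v_2 = (3, 1, 0, 6, 0)ᵀ
v_3 = (0, 0, 1, 0, 0)ᵀ

Let N = A − (2)·I. We want v_3 with N^3 v_3 = 0 but N^2 v_3 ≠ 0; then v_{j-1} := N · v_j for j = 3, …, 2.

Pick v_3 = (0, 0, 1, 0, 0)ᵀ.
Then v_2 = N · v_3 = (3, 1, 0, 6, 0)ᵀ.
Then v_1 = N · v_2 = (1, 0, 0, 4, 0)ᵀ.

Sanity check: (A − (2)·I) v_1 = (0, 0, 0, 0, 0)ᵀ = 0. ✓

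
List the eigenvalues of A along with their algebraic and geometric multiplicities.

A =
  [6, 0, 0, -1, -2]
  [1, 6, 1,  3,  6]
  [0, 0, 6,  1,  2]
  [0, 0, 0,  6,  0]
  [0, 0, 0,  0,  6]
λ = 6: alg = 5, geom = 3

Step 1 — factor the characteristic polynomial to read off the algebraic multiplicities:
  χ_A(x) = (x - 6)^5

Step 2 — compute geometric multiplicities via the rank-nullity identity g(λ) = n − rank(A − λI):
  rank(A − (6)·I) = 2, so dim ker(A − (6)·I) = n − 2 = 3

Summary:
  λ = 6: algebraic multiplicity = 5, geometric multiplicity = 3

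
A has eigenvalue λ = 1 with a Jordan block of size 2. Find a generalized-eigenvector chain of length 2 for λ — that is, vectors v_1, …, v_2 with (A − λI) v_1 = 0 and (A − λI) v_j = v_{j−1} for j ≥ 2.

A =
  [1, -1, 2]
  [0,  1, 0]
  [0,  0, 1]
A Jordan chain for λ = 1 of length 2:
v_1 = (-1, 0, 0)ᵀ
v_2 = (0, 1, 0)ᵀ

Let N = A − (1)·I. We want v_2 with N^2 v_2 = 0 but N^1 v_2 ≠ 0; then v_{j-1} := N · v_j for j = 2, …, 2.

Pick v_2 = (0, 1, 0)ᵀ.
Then v_1 = N · v_2 = (-1, 0, 0)ᵀ.

Sanity check: (A − (1)·I) v_1 = (0, 0, 0)ᵀ = 0. ✓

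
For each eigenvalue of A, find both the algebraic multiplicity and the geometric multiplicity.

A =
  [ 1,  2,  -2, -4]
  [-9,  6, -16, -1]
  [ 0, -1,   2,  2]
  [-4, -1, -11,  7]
λ = 1: alg = 1, geom = 1; λ = 5: alg = 3, geom = 1

Step 1 — factor the characteristic polynomial to read off the algebraic multiplicities:
  χ_A(x) = (x - 5)^3*(x - 1)

Step 2 — compute geometric multiplicities via the rank-nullity identity g(λ) = n − rank(A − λI):
  rank(A − (1)·I) = 3, so dim ker(A − (1)·I) = n − 3 = 1
  rank(A − (5)·I) = 3, so dim ker(A − (5)·I) = n − 3 = 1

Summary:
  λ = 1: algebraic multiplicity = 1, geometric multiplicity = 1
  λ = 5: algebraic multiplicity = 3, geometric multiplicity = 1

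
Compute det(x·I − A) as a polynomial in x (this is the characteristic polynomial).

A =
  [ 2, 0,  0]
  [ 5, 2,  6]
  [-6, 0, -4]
x^3 - 12*x + 16

Expanding det(x·I − A) (e.g. by cofactor expansion or by noting that A is similar to its Jordan form J, which has the same characteristic polynomial as A) gives
  χ_A(x) = x^3 - 12*x + 16
which factors as (x - 2)^2*(x + 4). The eigenvalues (with algebraic multiplicities) are λ = -4 with multiplicity 1, λ = 2 with multiplicity 2.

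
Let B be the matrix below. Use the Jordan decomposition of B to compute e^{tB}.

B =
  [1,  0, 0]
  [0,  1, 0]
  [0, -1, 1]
e^{tB} =
  [exp(t), 0, 0]
  [0, exp(t), 0]
  [0, -t*exp(t), exp(t)]

Strategy: write B = P · J · P⁻¹ where J is a Jordan canonical form, so e^{tB} = P · e^{tJ} · P⁻¹, and e^{tJ} can be computed block-by-block.

B has Jordan form
J =
  [1, 1, 0]
  [0, 1, 0]
  [0, 0, 1]
(up to reordering of blocks).

Per-block formulas:
  For a 1×1 block at λ = 1: exp(t · [1]) = [e^(1t)].
  For a 2×2 Jordan block J_2(1): exp(t · J_2(1)) = e^(1t)·(I + t·N), where N is the 2×2 nilpotent shift.

After assembling e^{tJ} and conjugating by P, we get:

e^{tB} =
  [exp(t), 0, 0]
  [0, exp(t), 0]
  [0, -t*exp(t), exp(t)]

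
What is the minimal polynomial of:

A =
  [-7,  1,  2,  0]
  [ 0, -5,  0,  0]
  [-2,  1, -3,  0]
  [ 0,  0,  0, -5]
x^2 + 10*x + 25

The characteristic polynomial is χ_A(x) = (x + 5)^4, so the eigenvalues are known. The minimal polynomial is
  m_A(x) = Π_λ (x − λ)^{k_λ}
where k_λ is the size of the *largest* Jordan block for λ (equivalently, the smallest k with (A − λI)^k v = 0 for every generalised eigenvector v of λ).

  λ = -5: largest Jordan block has size 2, contributing (x + 5)^2

So m_A(x) = (x + 5)^2 = x^2 + 10*x + 25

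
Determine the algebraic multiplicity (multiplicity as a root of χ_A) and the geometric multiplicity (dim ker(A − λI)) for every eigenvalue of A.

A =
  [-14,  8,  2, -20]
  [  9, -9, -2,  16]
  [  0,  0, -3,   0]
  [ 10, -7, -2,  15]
λ = -3: alg = 3, geom = 2; λ = -2: alg = 1, geom = 1

Step 1 — factor the characteristic polynomial to read off the algebraic multiplicities:
  χ_A(x) = (x + 2)*(x + 3)^3

Step 2 — compute geometric multiplicities via the rank-nullity identity g(λ) = n − rank(A − λI):
  rank(A − (-3)·I) = 2, so dim ker(A − (-3)·I) = n − 2 = 2
  rank(A − (-2)·I) = 3, so dim ker(A − (-2)·I) = n − 3 = 1

Summary:
  λ = -3: algebraic multiplicity = 3, geometric multiplicity = 2
  λ = -2: algebraic multiplicity = 1, geometric multiplicity = 1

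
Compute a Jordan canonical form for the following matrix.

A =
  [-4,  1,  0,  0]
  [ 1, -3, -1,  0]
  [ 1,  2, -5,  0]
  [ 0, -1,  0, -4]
J_3(-4) ⊕ J_1(-4)

The characteristic polynomial is
  det(x·I − A) = x^4 + 16*x^3 + 96*x^2 + 256*x + 256 = (x + 4)^4

Eigenvalues and multiplicities (the geometric multiplicity of λ is n − rank(A − λI), which equals the number of Jordan blocks for λ):
  λ = -4: algebraic multiplicity = 4, geometric multiplicity = 2

Determining the block sizes for each eigenvalue:
  λ = -4: with am = 4 and gm = 2, the partition is not yet determined (e.g. several partitions of 4 into 2 parts exist). Let N = A − (-4)·I. Computing rank(N^1) = 2, rank(N^2) = 1, rank(N^3) = 0; the number of blocks of size ≥ j is rank(N^{j−1}) − rank(N^j), giving [2, 1, 1]. So we have 1 block(s) of size 3, 1 block(s) of size 1 → block sizes [3, 1]

Assembling the blocks gives a Jordan form
J =
  [-4,  1,  0,  0]
  [ 0, -4,  1,  0]
  [ 0,  0, -4,  0]
  [ 0,  0,  0, -4]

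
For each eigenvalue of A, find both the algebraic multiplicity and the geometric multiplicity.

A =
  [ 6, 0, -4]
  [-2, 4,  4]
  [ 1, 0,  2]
λ = 4: alg = 3, geom = 2

Step 1 — factor the characteristic polynomial to read off the algebraic multiplicities:
  χ_A(x) = (x - 4)^3

Step 2 — compute geometric multiplicities via the rank-nullity identity g(λ) = n − rank(A − λI):
  rank(A − (4)·I) = 1, so dim ker(A − (4)·I) = n − 1 = 2

Summary:
  λ = 4: algebraic multiplicity = 3, geometric multiplicity = 2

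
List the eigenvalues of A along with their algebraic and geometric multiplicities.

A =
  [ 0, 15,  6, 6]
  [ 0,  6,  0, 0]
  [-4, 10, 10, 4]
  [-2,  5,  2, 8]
λ = 6: alg = 4, geom = 3

Step 1 — factor the characteristic polynomial to read off the algebraic multiplicities:
  χ_A(x) = (x - 6)^4

Step 2 — compute geometric multiplicities via the rank-nullity identity g(λ) = n − rank(A − λI):
  rank(A − (6)·I) = 1, so dim ker(A − (6)·I) = n − 1 = 3

Summary:
  λ = 6: algebraic multiplicity = 4, geometric multiplicity = 3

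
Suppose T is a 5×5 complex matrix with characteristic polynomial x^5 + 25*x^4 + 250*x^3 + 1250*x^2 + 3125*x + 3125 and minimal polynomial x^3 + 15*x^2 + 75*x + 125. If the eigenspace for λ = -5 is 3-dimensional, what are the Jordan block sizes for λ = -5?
Block sizes for λ = -5: [3, 1, 1]

Step 1 — from the characteristic polynomial, algebraic multiplicity of λ = -5 is 5. From dim ker(T − (-5)·I) = 3, there are exactly 3 Jordan blocks for λ = -5.
Step 2 — from the minimal polynomial, the factor (x + 5)^3 tells us the largest block for λ = -5 has size 3.
Step 3 — with total size 5, 3 blocks, and largest block 3, the block sizes (in nonincreasing order) are [3, 1, 1].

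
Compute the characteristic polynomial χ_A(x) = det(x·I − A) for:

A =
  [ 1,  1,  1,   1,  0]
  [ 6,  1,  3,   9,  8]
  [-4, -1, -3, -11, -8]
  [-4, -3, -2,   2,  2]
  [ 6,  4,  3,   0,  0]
x^5 - x^4 - 5*x^3 + x^2 + 8*x + 4

Expanding det(x·I − A) (e.g. by cofactor expansion or by noting that A is similar to its Jordan form J, which has the same characteristic polynomial as A) gives
  χ_A(x) = x^5 - x^4 - 5*x^3 + x^2 + 8*x + 4
which factors as (x - 2)^2*(x + 1)^3. The eigenvalues (with algebraic multiplicities) are λ = -1 with multiplicity 3, λ = 2 with multiplicity 2.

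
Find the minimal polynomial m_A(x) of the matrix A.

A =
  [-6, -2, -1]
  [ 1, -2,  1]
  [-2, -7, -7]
x^3 + 15*x^2 + 75*x + 125

The characteristic polynomial is χ_A(x) = (x + 5)^3, so the eigenvalues are known. The minimal polynomial is
  m_A(x) = Π_λ (x − λ)^{k_λ}
where k_λ is the size of the *largest* Jordan block for λ (equivalently, the smallest k with (A − λI)^k v = 0 for every generalised eigenvector v of λ).

  λ = -5: largest Jordan block has size 3, contributing (x + 5)^3

So m_A(x) = (x + 5)^3 = x^3 + 15*x^2 + 75*x + 125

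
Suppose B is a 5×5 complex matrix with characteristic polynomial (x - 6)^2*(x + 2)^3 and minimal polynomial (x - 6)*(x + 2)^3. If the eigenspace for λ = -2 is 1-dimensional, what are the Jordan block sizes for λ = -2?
Block sizes for λ = -2: [3]

Step 1 — from the characteristic polynomial, algebraic multiplicity of λ = -2 is 3. From dim ker(B − (-2)·I) = 1, there are exactly 1 Jordan blocks for λ = -2.
Step 2 — from the minimal polynomial, the factor (x + 2)^3 tells us the largest block for λ = -2 has size 3.
Step 3 — with total size 3, 1 blocks, and largest block 3, the block sizes (in nonincreasing order) are [3].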